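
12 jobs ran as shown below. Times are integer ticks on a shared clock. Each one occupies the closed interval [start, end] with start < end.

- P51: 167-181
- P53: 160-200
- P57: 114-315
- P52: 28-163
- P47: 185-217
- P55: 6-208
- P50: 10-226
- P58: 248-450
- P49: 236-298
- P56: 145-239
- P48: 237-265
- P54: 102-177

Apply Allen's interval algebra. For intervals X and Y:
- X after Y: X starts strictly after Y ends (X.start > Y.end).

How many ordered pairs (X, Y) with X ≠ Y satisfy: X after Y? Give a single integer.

26

Checking all 132 ordered pairs for relation 'after'; matching pairs in alphabetical order:
(P47, P51): P47 after P51 ✓
(P47, P52): P47 after P52 ✓
(P47, P54): P47 after P54 ✓
(P48, P47): P48 after P47 ✓
(P48, P50): P48 after P50 ✓
(P48, P51): P48 after P51 ✓
(P48, P52): P48 after P52 ✓
(P48, P53): P48 after P53 ✓
(P48, P54): P48 after P54 ✓
(P48, P55): P48 after P55 ✓
(P49, P47): P49 after P47 ✓
(P49, P50): P49 after P50 ✓
(P49, P51): P49 after P51 ✓
(P49, P52): P49 after P52 ✓
(P49, P53): P49 after P53 ✓
(P49, P54): P49 after P54 ✓
(P49, P55): P49 after P55 ✓
(P51, P52): P51 after P52 ✓
(P58, P47): P58 after P47 ✓
(P58, P50): P58 after P50 ✓
(P58, P51): P58 after P51 ✓
(P58, P52): P58 after P52 ✓
(P58, P53): P58 after P53 ✓
(P58, P54): P58 after P54 ✓
... plus 2 further pairs not listed.
Count: 26.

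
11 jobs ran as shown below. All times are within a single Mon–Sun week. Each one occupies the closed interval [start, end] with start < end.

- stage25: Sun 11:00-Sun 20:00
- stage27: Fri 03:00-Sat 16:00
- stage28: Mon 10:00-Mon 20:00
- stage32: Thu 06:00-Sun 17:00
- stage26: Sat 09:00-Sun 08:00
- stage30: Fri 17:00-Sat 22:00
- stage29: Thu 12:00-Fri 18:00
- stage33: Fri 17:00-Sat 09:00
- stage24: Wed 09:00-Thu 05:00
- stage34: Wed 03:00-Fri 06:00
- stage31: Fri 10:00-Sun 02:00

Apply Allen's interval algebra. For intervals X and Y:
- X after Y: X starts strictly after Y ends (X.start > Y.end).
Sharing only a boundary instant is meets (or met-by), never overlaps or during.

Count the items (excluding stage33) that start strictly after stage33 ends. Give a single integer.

1

Target stage33 = [Fri 17:00, Sat 09:00].
stage24 [Wed 09:00, Thu 05:00] → before → no.
stage25 [Sun 11:00, Sun 20:00] → after → counts.
stage26 [Sat 09:00, Sun 08:00] → met-by → no.
stage27 [Fri 03:00, Sat 16:00] → contains → no.
stage28 [Mon 10:00, Mon 20:00] → before → no.
stage29 [Thu 12:00, Fri 18:00] → overlaps → no.
stage30 [Fri 17:00, Sat 22:00] → started-by → no.
stage31 [Fri 10:00, Sun 02:00] → contains → no.
stage32 [Thu 06:00, Sun 17:00] → contains → no.
stage34 [Wed 03:00, Fri 06:00] → before → no.
Total: 1.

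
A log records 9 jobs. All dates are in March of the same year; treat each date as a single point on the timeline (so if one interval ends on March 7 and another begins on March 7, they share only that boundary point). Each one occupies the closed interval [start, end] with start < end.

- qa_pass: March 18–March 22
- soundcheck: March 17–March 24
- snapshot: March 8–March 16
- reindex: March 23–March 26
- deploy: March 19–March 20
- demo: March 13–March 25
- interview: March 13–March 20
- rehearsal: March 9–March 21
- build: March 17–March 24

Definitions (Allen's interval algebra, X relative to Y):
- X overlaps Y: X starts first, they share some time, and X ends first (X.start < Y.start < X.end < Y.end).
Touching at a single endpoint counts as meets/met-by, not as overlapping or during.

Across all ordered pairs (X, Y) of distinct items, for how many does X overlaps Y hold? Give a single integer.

Checking all 72 ordered pairs for relation 'overlaps'; matching pairs in alphabetical order:
(build, reindex): build overlaps reindex ✓
(demo, reindex): demo overlaps reindex ✓
(interview, build): interview overlaps build ✓
(interview, qa_pass): interview overlaps qa_pass ✓
(interview, soundcheck): interview overlaps soundcheck ✓
(rehearsal, build): rehearsal overlaps build ✓
(rehearsal, demo): rehearsal overlaps demo ✓
(rehearsal, qa_pass): rehearsal overlaps qa_pass ✓
(rehearsal, soundcheck): rehearsal overlaps soundcheck ✓
(snapshot, demo): snapshot overlaps demo ✓
(snapshot, interview): snapshot overlaps interview ✓
(snapshot, rehearsal): snapshot overlaps rehearsal ✓
(soundcheck, reindex): soundcheck overlaps reindex ✓
Count: 13.

13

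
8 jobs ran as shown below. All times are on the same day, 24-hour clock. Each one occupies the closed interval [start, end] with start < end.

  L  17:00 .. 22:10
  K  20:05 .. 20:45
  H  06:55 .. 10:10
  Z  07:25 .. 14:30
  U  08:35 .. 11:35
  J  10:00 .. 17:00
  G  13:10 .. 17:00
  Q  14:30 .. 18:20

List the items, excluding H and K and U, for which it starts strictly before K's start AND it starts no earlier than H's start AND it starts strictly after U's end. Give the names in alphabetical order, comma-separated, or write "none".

G, L, Q

Conditions: its start is strictly before K's start (X.start < 20:05) AND its start is no earlier than H's start (X.start >= 06:55) AND its start is strictly after U's end (X.start > 11:35).
G: start 13:10 < 20:05? ✓; start 13:10 >= 06:55? ✓; start 13:10 > 11:35? ✓ → yes.
J: start 10:00 < 20:05? ✓; start 10:00 >= 06:55? ✓; start 10:00 > 11:35? ✗ → no.
L: start 17:00 < 20:05? ✓; start 17:00 >= 06:55? ✓; start 17:00 > 11:35? ✓ → yes.
Q: start 14:30 < 20:05? ✓; start 14:30 >= 06:55? ✓; start 14:30 > 11:35? ✓ → yes.
Z: start 07:25 < 20:05? ✓; start 07:25 >= 06:55? ✓; start 07:25 > 11:35? ✗ → no.
Result: G, L, Q.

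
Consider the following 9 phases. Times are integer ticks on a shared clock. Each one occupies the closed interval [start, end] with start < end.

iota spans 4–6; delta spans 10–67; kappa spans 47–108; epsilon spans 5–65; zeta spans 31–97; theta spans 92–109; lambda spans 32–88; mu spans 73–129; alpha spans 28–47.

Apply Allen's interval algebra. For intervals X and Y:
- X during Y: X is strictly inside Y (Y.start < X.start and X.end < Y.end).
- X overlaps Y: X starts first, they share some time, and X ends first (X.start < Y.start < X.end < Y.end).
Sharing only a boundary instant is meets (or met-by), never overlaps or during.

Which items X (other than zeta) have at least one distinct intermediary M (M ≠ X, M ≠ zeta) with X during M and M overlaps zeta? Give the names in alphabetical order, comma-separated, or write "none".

Target zeta = [31, 97].
Intermediaries M with M overlaps zeta: alpha, delta, epsilon.
Via alpha — items with X during alpha: none.
Via delta — items with X during delta: alpha.
Via epsilon — items with X during epsilon: alpha.
Union: alpha.

alpha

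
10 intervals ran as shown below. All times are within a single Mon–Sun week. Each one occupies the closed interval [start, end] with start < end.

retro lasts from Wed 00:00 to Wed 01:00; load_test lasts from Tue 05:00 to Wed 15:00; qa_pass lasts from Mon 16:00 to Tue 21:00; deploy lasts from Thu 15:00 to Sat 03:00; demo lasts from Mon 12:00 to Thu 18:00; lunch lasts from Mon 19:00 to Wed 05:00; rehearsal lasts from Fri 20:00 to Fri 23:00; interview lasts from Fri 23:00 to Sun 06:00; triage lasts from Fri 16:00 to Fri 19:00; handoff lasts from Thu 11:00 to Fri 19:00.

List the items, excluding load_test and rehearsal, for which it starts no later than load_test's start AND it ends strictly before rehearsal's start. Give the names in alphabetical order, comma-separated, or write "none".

demo, lunch, qa_pass

Conditions: its start is no later than load_test's start (X.start <= Tue 05:00) AND its end is strictly before rehearsal's start (X.end < Fri 20:00).
demo: start Mon 12:00 <= Tue 05:00? ✓; end Thu 18:00 < Fri 20:00? ✓ → yes.
deploy: start Thu 15:00 <= Tue 05:00? ✗; end Sat 03:00 < Fri 20:00? ✗ → no.
handoff: start Thu 11:00 <= Tue 05:00? ✗; end Fri 19:00 < Fri 20:00? ✓ → no.
interview: start Fri 23:00 <= Tue 05:00? ✗; end Sun 06:00 < Fri 20:00? ✗ → no.
lunch: start Mon 19:00 <= Tue 05:00? ✓; end Wed 05:00 < Fri 20:00? ✓ → yes.
qa_pass: start Mon 16:00 <= Tue 05:00? ✓; end Tue 21:00 < Fri 20:00? ✓ → yes.
retro: start Wed 00:00 <= Tue 05:00? ✗; end Wed 01:00 < Fri 20:00? ✓ → no.
triage: start Fri 16:00 <= Tue 05:00? ✗; end Fri 19:00 < Fri 20:00? ✓ → no.
Result: demo, lunch, qa_pass.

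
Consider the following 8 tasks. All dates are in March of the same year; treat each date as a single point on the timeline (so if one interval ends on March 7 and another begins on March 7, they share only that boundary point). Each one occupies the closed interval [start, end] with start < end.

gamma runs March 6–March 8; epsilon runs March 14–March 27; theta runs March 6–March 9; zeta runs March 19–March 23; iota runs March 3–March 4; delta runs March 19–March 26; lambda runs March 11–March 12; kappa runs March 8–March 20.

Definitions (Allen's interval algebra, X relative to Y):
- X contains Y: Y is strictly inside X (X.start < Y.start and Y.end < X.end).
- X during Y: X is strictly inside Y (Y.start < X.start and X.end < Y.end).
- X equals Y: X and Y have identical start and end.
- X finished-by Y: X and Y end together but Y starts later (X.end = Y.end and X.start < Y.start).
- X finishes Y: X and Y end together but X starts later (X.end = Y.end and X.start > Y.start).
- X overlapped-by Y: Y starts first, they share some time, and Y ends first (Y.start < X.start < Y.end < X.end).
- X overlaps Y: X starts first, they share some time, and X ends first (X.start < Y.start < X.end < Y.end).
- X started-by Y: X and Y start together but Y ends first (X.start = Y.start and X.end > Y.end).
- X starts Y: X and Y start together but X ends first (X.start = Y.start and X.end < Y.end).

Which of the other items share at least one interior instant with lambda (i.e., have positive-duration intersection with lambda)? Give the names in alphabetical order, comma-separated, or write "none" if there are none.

kappa

Target lambda = [March 11, March 12].
delta [March 19, March 26] → after → no.
epsilon [March 14, March 27] → after → no.
gamma [March 6, March 8] → before → no.
iota [March 3, March 4] → before → no.
kappa [March 8, March 20] → contains → yes.
theta [March 6, March 9] → before → no.
zeta [March 19, March 23] → after → no.
Result: kappa.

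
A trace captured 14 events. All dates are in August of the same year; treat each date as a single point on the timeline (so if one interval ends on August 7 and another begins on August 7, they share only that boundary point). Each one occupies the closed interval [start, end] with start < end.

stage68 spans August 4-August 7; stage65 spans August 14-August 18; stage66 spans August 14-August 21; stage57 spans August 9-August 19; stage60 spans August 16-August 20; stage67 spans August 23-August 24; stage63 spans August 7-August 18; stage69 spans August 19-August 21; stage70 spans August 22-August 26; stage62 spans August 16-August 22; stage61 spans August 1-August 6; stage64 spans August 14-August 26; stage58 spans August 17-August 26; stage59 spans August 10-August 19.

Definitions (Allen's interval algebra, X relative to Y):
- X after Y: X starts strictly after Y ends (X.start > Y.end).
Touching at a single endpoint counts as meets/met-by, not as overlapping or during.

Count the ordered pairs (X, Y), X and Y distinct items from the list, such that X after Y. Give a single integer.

Checking all 182 ordered pairs for relation 'after'; matching pairs in alphabetical order:
(stage57, stage61): stage57 after stage61 ✓
(stage57, stage68): stage57 after stage68 ✓
(stage58, stage61): stage58 after stage61 ✓
(stage58, stage68): stage58 after stage68 ✓
(stage59, stage61): stage59 after stage61 ✓
(stage59, stage68): stage59 after stage68 ✓
(stage60, stage61): stage60 after stage61 ✓
(stage60, stage68): stage60 after stage68 ✓
(stage62, stage61): stage62 after stage61 ✓
(stage62, stage68): stage62 after stage68 ✓
(stage63, stage61): stage63 after stage61 ✓
(stage64, stage61): stage64 after stage61 ✓
(stage64, stage68): stage64 after stage68 ✓
(stage65, stage61): stage65 after stage61 ✓
(stage65, stage68): stage65 after stage68 ✓
(stage66, stage61): stage66 after stage61 ✓
(stage66, stage68): stage66 after stage68 ✓
(stage67, stage57): stage67 after stage57 ✓
(stage67, stage59): stage67 after stage59 ✓
(stage67, stage60): stage67 after stage60 ✓
(stage67, stage61): stage67 after stage61 ✓
(stage67, stage62): stage67 after stage62 ✓
(stage67, stage63): stage67 after stage63 ✓
(stage67, stage65): stage67 after stage65 ✓
... plus 16 further pairs not listed.
Count: 40.

40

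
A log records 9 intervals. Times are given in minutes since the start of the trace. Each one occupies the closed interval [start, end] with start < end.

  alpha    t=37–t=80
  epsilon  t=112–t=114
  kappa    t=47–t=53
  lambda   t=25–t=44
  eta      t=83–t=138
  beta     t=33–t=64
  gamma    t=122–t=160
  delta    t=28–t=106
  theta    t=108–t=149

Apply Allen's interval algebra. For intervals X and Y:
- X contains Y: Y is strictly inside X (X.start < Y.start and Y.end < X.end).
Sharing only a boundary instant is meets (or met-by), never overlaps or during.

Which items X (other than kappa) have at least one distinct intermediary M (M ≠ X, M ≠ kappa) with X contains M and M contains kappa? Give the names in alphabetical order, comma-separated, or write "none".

Target kappa = [t=47, t=53].
Intermediaries M with M contains kappa: alpha, beta, delta.
Via alpha — items with X contains alpha: delta.
Via beta — items with X contains beta: delta.
Via delta — items with X contains delta: none.
Union: delta.

delta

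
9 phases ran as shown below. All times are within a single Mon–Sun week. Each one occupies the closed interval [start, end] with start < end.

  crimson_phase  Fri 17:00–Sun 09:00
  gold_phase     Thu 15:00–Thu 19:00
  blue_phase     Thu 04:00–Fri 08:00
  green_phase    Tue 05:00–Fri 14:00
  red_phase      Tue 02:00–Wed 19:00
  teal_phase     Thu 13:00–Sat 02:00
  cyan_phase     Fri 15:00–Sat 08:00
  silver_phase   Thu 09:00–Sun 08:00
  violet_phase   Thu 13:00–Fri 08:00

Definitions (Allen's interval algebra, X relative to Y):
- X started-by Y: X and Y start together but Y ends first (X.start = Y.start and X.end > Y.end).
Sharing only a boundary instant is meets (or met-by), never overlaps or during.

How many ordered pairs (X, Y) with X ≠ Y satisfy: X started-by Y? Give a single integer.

Checking all 72 ordered pairs for relation 'started-by'; matching pairs in alphabetical order:
(teal_phase, violet_phase): teal_phase started-by violet_phase ✓
Count: 1.

1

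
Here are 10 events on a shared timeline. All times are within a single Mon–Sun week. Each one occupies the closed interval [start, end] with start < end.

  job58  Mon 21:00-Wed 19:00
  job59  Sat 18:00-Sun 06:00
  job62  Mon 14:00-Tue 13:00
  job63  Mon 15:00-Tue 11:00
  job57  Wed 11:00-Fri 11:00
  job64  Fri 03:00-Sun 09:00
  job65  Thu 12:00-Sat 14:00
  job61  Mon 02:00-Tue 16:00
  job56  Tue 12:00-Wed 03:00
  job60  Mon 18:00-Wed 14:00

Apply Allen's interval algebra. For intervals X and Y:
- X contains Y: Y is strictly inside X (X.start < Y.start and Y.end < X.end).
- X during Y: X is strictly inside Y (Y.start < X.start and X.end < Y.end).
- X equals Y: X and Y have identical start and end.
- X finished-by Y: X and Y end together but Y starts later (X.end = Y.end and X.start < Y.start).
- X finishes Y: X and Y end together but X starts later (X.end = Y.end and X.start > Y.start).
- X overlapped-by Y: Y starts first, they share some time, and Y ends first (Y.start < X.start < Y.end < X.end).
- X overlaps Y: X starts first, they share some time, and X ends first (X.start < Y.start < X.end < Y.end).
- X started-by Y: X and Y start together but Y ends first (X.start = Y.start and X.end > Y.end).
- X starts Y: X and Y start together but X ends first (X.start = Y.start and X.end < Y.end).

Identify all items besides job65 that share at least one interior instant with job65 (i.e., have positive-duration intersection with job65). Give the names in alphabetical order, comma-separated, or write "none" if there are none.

Target job65 = [Thu 12:00, Sat 14:00].
job56 [Tue 12:00, Wed 03:00] → before → no.
job57 [Wed 11:00, Fri 11:00] → overlaps → yes.
job58 [Mon 21:00, Wed 19:00] → before → no.
job59 [Sat 18:00, Sun 06:00] → after → no.
job60 [Mon 18:00, Wed 14:00] → before → no.
job61 [Mon 02:00, Tue 16:00] → before → no.
job62 [Mon 14:00, Tue 13:00] → before → no.
job63 [Mon 15:00, Tue 11:00] → before → no.
job64 [Fri 03:00, Sun 09:00] → overlapped-by → yes.
Result: job57, job64.

job57, job64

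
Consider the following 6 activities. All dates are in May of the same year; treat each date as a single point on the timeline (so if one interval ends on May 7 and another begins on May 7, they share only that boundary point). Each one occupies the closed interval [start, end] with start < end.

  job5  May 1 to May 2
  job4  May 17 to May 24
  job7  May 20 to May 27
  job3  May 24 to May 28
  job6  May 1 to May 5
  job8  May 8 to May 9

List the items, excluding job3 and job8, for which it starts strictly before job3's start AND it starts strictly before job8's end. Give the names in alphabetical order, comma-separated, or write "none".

Conditions: its start is strictly before job3's start (X.start < May 24) AND its start is strictly before job8's end (X.start < May 9).
job4: start May 17 < May 24? ✓; start May 17 < May 9? ✗ → no.
job5: start May 1 < May 24? ✓; start May 1 < May 9? ✓ → yes.
job6: start May 1 < May 24? ✓; start May 1 < May 9? ✓ → yes.
job7: start May 20 < May 24? ✓; start May 20 < May 9? ✗ → no.
Result: job5, job6.

job5, job6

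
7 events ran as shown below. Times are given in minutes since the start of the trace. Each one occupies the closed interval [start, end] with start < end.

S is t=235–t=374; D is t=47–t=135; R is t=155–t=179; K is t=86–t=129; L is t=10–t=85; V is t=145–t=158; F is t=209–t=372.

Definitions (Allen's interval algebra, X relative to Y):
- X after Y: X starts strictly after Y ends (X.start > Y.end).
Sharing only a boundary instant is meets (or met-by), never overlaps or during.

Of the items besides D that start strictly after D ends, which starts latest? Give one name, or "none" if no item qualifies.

S

Target D = [t=47, t=135].
F [t=209, t=372] → after → candidate.
K [t=86, t=129] → during → excluded.
L [t=10, t=85] → overlaps → excluded.
R [t=155, t=179] → after → candidate.
S [t=235, t=374] → after → candidate.
V [t=145, t=158] → after → candidate.
Among candidates, latest start is t=235 → S.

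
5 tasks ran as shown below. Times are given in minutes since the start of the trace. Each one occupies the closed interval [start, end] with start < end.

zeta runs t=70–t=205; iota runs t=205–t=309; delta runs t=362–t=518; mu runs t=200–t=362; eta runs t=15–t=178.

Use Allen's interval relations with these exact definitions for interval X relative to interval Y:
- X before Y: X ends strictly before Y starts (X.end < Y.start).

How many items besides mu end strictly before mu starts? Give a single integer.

Target mu = [t=200, t=362].
delta [t=362, t=518] → met-by → no.
eta [t=15, t=178] → before → counts.
iota [t=205, t=309] → during → no.
zeta [t=70, t=205] → overlaps → no.
Total: 1.

1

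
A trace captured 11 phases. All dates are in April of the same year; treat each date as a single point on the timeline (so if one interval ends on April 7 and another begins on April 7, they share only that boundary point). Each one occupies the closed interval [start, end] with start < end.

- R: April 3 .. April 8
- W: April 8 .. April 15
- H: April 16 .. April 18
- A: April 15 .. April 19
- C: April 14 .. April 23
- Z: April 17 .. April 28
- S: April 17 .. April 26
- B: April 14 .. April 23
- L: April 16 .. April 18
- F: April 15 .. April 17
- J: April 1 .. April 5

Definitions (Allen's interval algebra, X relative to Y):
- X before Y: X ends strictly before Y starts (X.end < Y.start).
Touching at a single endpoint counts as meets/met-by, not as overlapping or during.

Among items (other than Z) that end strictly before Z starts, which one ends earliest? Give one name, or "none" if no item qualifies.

Target Z = [April 17, April 28].
A [April 15, April 19] → overlaps → excluded.
B [April 14, April 23] → overlaps → excluded.
C [April 14, April 23] → overlaps → excluded.
F [April 15, April 17] → meets → excluded.
H [April 16, April 18] → overlaps → excluded.
J [April 1, April 5] → before → candidate.
L [April 16, April 18] → overlaps → excluded.
R [April 3, April 8] → before → candidate.
S [April 17, April 26] → starts → excluded.
W [April 8, April 15] → before → candidate.
Among candidates, earliest end is April 5 → J.

J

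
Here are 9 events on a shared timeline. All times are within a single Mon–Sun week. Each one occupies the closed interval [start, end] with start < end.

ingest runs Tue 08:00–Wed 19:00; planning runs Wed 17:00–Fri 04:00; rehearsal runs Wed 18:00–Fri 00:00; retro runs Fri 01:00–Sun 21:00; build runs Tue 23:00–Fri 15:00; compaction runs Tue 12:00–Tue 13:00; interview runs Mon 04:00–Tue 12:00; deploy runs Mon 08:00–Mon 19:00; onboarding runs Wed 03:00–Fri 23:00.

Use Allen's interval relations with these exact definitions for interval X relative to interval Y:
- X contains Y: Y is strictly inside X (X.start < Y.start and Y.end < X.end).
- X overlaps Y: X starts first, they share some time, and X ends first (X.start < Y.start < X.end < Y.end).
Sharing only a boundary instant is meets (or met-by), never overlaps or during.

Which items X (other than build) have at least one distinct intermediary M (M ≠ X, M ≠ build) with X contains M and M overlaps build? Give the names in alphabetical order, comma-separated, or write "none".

Target build = [Tue 23:00, Fri 15:00].
Intermediaries M with M overlaps build: ingest.
Via ingest — items with X contains ingest: none.
Union: none.

none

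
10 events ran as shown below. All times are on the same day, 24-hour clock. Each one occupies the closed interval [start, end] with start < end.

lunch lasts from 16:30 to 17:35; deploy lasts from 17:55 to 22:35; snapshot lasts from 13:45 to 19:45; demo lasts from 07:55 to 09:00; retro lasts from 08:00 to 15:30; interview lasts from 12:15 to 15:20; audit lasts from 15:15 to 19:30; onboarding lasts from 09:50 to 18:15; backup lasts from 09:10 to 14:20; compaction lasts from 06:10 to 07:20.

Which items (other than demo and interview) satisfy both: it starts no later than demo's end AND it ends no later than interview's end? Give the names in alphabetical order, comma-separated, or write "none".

compaction

Conditions: its start is no later than demo's end (X.start <= 09:00) AND its end is no later than interview's end (X.end <= 15:20).
audit: start 15:15 <= 09:00? ✗; end 19:30 <= 15:20? ✗ → no.
backup: start 09:10 <= 09:00? ✗; end 14:20 <= 15:20? ✓ → no.
compaction: start 06:10 <= 09:00? ✓; end 07:20 <= 15:20? ✓ → yes.
deploy: start 17:55 <= 09:00? ✗; end 22:35 <= 15:20? ✗ → no.
lunch: start 16:30 <= 09:00? ✗; end 17:35 <= 15:20? ✗ → no.
onboarding: start 09:50 <= 09:00? ✗; end 18:15 <= 15:20? ✗ → no.
retro: start 08:00 <= 09:00? ✓; end 15:30 <= 15:20? ✗ → no.
snapshot: start 13:45 <= 09:00? ✗; end 19:45 <= 15:20? ✗ → no.
Result: compaction.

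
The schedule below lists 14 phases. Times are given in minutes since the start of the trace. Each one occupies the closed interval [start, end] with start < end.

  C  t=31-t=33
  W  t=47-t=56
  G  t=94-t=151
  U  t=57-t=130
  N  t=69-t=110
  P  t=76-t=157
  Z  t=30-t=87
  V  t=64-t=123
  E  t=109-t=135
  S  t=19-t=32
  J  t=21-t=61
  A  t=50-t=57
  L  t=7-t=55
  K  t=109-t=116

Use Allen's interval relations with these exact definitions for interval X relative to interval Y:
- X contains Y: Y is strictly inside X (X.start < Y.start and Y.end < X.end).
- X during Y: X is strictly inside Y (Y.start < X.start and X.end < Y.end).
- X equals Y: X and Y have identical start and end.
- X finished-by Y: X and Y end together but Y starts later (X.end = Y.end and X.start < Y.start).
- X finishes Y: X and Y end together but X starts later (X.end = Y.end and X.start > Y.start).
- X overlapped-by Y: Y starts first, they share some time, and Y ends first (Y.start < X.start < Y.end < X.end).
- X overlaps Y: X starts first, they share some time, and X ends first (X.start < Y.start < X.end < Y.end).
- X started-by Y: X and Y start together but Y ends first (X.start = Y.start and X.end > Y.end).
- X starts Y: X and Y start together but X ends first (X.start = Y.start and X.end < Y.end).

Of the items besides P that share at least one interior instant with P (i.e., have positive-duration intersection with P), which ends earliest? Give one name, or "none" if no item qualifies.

Target P = [t=76, t=157].
A [t=50, t=57] → before → excluded.
C [t=31, t=33] → before → excluded.
E [t=109, t=135] → during → candidate.
G [t=94, t=151] → during → candidate.
J [t=21, t=61] → before → excluded.
K [t=109, t=116] → during → candidate.
L [t=7, t=55] → before → excluded.
N [t=69, t=110] → overlaps → candidate.
S [t=19, t=32] → before → excluded.
U [t=57, t=130] → overlaps → candidate.
V [t=64, t=123] → overlaps → candidate.
W [t=47, t=56] → before → excluded.
Z [t=30, t=87] → overlaps → candidate.
Among candidates, earliest end is t=87 → Z.

Z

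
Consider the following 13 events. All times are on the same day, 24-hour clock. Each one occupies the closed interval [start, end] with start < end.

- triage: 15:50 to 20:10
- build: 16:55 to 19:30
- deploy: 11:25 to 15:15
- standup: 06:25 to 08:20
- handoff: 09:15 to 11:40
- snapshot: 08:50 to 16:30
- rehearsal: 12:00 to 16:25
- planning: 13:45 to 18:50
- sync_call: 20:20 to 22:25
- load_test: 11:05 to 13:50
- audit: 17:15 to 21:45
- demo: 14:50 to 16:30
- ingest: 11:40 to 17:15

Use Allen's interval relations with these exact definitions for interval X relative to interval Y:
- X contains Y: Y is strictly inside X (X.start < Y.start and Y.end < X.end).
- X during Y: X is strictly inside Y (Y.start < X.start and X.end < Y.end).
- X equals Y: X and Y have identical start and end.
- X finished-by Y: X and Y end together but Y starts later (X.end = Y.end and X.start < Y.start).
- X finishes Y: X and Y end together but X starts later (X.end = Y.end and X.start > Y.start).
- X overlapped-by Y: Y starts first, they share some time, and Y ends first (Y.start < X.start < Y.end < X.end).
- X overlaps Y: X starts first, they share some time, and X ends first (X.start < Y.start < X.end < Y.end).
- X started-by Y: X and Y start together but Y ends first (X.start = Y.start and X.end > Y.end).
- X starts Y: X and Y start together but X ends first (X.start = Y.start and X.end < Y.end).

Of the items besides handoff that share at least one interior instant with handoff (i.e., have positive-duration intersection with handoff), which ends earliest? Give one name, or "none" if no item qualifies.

load_test

Target handoff = [09:15, 11:40].
audit [17:15, 21:45] → after → excluded.
build [16:55, 19:30] → after → excluded.
demo [14:50, 16:30] → after → excluded.
deploy [11:25, 15:15] → overlapped-by → candidate.
ingest [11:40, 17:15] → met-by → excluded.
load_test [11:05, 13:50] → overlapped-by → candidate.
planning [13:45, 18:50] → after → excluded.
rehearsal [12:00, 16:25] → after → excluded.
snapshot [08:50, 16:30] → contains → candidate.
standup [06:25, 08:20] → before → excluded.
sync_call [20:20, 22:25] → after → excluded.
triage [15:50, 20:10] → after → excluded.
Among candidates, earliest end is 13:50 → load_test.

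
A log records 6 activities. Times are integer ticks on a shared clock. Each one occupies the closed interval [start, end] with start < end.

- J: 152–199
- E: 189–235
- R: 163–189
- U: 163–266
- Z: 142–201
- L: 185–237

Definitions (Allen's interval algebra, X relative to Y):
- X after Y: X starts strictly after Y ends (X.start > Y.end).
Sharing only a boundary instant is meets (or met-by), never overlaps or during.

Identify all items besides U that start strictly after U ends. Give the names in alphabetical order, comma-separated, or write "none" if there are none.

none

Target U = [163, 266].
E [189, 235] → during → no.
J [152, 199] → overlaps → no.
L [185, 237] → during → no.
R [163, 189] → starts → no.
Z [142, 201] → overlaps → no.
Result: none.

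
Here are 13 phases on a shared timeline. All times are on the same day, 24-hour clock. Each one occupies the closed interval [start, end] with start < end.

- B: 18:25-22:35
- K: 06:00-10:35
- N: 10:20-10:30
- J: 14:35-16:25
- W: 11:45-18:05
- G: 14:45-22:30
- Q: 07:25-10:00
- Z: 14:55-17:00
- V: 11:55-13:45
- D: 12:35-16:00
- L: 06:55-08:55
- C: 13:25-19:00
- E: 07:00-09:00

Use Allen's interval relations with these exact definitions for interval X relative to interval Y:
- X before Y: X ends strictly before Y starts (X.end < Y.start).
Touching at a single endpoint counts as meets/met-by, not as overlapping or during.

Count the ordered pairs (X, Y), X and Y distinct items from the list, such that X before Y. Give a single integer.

Checking all 156 ordered pairs for relation 'before'; matching pairs in alphabetical order:
(D, B): D before B ✓
(E, B): E before B ✓
(E, C): E before C ✓
(E, D): E before D ✓
(E, G): E before G ✓
(E, J): E before J ✓
(E, N): E before N ✓
(E, V): E before V ✓
(E, W): E before W ✓
(E, Z): E before Z ✓
(J, B): J before B ✓
(K, B): K before B ✓
(K, C): K before C ✓
(K, D): K before D ✓
(K, G): K before G ✓
(K, J): K before J ✓
(K, V): K before V ✓
(K, W): K before W ✓
(K, Z): K before Z ✓
(L, B): L before B ✓
(L, C): L before C ✓
(L, D): L before D ✓
(L, G): L before G ✓
(L, J): L before J ✓
... plus 27 further pairs not listed.
Count: 51.

51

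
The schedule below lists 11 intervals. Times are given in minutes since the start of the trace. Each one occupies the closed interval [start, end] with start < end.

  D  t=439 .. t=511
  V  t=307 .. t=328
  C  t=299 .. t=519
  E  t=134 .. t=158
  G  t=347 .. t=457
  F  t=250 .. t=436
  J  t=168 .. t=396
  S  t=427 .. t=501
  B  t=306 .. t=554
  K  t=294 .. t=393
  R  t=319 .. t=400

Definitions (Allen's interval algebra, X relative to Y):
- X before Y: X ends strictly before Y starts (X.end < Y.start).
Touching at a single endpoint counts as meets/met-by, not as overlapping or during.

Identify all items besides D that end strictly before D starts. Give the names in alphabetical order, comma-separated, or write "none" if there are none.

E, F, J, K, R, V

Target D = [t=439, t=511].
B [t=306, t=554] → contains → no.
C [t=299, t=519] → contains → no.
E [t=134, t=158] → before → yes.
F [t=250, t=436] → before → yes.
G [t=347, t=457] → overlaps → no.
J [t=168, t=396] → before → yes.
K [t=294, t=393] → before → yes.
R [t=319, t=400] → before → yes.
S [t=427, t=501] → overlaps → no.
V [t=307, t=328] → before → yes.
Result: E, F, J, K, R, V.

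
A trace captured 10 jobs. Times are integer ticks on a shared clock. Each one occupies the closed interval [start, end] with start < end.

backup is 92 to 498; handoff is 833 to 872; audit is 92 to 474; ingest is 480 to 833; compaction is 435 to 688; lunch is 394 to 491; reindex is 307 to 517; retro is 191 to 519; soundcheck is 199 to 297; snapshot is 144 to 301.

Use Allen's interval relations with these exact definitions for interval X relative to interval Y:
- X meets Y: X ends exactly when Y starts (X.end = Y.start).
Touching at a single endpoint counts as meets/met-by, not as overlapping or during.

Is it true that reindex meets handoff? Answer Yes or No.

No

reindex = [307, 517], handoff = [833, 872].
Actual relation of reindex to handoff: before.
Asked whether 'meets' holds → No.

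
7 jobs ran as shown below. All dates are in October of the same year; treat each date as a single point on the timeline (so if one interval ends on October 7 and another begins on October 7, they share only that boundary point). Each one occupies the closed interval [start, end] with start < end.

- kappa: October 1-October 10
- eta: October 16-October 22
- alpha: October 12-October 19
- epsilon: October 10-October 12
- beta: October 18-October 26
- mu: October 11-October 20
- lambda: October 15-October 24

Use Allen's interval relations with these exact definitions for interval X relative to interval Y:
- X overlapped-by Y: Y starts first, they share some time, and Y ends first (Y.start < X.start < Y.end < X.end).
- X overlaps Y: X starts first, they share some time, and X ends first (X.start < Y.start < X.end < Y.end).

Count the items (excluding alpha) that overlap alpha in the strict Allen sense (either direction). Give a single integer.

Target alpha = [October 12, October 19].
beta [October 18, October 26] → overlapped-by → counts.
epsilon [October 10, October 12] → meets → no.
eta [October 16, October 22] → overlapped-by → counts.
kappa [October 1, October 10] → before → no.
lambda [October 15, October 24] → overlapped-by → counts.
mu [October 11, October 20] → contains → no.
Total: 3.

3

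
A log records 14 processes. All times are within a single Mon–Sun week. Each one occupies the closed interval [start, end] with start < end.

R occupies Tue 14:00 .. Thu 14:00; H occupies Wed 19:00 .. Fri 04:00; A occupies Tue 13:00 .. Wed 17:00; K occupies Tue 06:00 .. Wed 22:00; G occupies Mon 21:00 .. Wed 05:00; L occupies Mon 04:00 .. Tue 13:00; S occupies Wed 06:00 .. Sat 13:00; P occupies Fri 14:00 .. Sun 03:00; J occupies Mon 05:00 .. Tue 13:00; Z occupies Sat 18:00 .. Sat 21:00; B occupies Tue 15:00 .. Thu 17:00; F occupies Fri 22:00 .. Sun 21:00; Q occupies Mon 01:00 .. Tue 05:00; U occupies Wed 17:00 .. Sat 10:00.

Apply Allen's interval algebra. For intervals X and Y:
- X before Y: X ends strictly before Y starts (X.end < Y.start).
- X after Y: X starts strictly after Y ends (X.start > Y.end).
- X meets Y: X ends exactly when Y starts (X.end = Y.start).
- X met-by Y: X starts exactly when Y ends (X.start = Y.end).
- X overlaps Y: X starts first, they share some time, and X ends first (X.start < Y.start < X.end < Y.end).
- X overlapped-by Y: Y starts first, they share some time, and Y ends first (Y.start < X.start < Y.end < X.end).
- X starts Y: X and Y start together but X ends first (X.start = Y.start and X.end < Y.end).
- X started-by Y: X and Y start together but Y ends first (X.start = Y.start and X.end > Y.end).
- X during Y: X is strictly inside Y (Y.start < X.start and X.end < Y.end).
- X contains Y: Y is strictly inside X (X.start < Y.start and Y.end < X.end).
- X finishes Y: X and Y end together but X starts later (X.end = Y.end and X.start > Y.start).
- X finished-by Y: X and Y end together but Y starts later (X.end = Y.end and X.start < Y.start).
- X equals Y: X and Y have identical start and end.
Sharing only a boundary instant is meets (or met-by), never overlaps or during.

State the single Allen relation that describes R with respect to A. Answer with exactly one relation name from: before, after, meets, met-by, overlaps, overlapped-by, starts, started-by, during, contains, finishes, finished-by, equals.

overlapped-by

R = [Tue 14:00, Thu 14:00]; A = [Tue 13:00, Wed 17:00].
Compare endpoints: R.start > A.start, R.start < A.end, R.end > A.start, R.end > A.end.
That pattern is 'overlapped-by'.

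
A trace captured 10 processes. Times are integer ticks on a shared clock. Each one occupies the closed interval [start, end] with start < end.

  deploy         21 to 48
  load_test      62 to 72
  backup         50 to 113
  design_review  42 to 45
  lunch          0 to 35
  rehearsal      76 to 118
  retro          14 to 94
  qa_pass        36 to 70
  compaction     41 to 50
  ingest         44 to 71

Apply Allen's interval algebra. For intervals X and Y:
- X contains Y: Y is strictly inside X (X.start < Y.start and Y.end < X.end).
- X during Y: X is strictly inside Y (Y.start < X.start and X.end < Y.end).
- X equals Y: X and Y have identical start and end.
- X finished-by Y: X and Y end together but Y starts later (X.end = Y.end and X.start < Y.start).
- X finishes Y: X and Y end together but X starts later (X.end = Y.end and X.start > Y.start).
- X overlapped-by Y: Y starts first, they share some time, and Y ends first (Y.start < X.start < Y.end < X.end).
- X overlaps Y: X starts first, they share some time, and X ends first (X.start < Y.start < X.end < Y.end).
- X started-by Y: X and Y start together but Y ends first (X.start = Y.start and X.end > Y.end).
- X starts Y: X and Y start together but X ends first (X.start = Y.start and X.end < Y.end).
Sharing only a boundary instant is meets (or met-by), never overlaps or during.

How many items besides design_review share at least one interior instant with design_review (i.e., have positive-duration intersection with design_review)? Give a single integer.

Target design_review = [42, 45].
backup [50, 113] → after → no.
compaction [41, 50] → contains → counts.
deploy [21, 48] → contains → counts.
ingest [44, 71] → overlapped-by → counts.
load_test [62, 72] → after → no.
lunch [0, 35] → before → no.
qa_pass [36, 70] → contains → counts.
rehearsal [76, 118] → after → no.
retro [14, 94] → contains → counts.
Total: 5.

5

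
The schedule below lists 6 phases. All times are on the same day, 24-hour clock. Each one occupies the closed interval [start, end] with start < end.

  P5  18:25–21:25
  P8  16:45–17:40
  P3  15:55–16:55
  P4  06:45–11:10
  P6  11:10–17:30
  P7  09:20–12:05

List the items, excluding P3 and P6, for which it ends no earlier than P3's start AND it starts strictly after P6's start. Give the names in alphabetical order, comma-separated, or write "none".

Conditions: its end is no earlier than P3's start (X.end >= 15:55) AND its start is strictly after P6's start (X.start > 11:10).
P4: end 11:10 >= 15:55? ✗; start 06:45 > 11:10? ✗ → no.
P5: end 21:25 >= 15:55? ✓; start 18:25 > 11:10? ✓ → yes.
P7: end 12:05 >= 15:55? ✗; start 09:20 > 11:10? ✗ → no.
P8: end 17:40 >= 15:55? ✓; start 16:45 > 11:10? ✓ → yes.
Result: P5, P8.

P5, P8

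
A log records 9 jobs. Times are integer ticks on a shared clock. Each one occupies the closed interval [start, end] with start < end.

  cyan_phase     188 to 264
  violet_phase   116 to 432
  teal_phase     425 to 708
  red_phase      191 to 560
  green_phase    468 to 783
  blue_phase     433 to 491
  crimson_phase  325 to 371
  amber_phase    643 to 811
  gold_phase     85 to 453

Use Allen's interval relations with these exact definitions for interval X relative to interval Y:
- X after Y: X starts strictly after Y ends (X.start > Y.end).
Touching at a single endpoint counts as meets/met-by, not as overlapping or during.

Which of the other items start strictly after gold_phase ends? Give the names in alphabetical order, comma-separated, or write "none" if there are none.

amber_phase, green_phase

Target gold_phase = [85, 453].
amber_phase [643, 811] → after → yes.
blue_phase [433, 491] → overlapped-by → no.
crimson_phase [325, 371] → during → no.
cyan_phase [188, 264] → during → no.
green_phase [468, 783] → after → yes.
red_phase [191, 560] → overlapped-by → no.
teal_phase [425, 708] → overlapped-by → no.
violet_phase [116, 432] → during → no.
Result: amber_phase, green_phase.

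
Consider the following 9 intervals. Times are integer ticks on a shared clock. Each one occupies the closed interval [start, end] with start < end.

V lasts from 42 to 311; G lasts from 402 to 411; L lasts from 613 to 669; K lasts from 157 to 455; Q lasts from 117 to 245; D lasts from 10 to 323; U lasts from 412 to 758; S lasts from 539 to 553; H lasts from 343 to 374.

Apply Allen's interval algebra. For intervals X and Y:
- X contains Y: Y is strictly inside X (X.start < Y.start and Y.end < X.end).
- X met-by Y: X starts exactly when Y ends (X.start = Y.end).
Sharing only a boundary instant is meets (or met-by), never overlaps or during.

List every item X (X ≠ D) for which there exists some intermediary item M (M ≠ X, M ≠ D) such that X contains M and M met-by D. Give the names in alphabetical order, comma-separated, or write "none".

Target D = [10, 323].
Intermediaries M with M met-by D: none.
Union: none.

none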